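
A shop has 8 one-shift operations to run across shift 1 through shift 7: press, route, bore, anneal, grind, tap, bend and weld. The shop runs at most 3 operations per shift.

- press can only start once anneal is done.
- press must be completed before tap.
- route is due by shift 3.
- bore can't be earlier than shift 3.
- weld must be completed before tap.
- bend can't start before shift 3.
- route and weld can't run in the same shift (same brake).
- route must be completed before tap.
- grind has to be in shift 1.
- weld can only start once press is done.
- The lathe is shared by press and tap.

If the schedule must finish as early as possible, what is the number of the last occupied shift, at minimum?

4

The precedence chain requires at least 4 distinct shifts.
With at most 3 per shift and 8 operations, at least 3 shifts are needed.
4 works (last occupied shift: shift 4): for example tap=shift 4; route=shift 1; press=shift 2; weld=shift 3; bore=shift 3; bend=shift 3; grind=shift 1; anneal=shift 1.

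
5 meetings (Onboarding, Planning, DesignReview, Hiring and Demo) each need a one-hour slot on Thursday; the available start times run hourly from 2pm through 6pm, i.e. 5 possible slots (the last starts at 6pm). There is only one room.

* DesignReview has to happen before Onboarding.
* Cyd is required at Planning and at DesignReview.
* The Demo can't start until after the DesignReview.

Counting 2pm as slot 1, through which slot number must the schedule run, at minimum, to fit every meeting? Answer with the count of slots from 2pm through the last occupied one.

The precedence chain requires at least 2 distinct slots.
With at most 1 per slot and 5 meetings, at least 5 slots are needed.
5 works (last occupied slot: 6pm): for example Demo=4pm; Hiring=6pm; DesignReview=2pm; Onboarding=3pm; Planning=5pm.

5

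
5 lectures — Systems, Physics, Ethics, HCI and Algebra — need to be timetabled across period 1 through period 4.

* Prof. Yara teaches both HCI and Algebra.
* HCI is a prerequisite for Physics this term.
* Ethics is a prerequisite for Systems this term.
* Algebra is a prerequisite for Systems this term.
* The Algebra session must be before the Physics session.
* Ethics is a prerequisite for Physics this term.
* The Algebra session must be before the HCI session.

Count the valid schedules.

Splitting on Systems: it can be period 2 (3), period 3 (8), period 4 (11). Listing each branch's schedules as (Physics, Ethics, HCI, Algebra) by period number:
Systems=period 2: (3,1,2,1) (4,1,2,1) (4,1,3,1) — 3.
Systems=period 3: (3,1,2,1) (3,2,2,1) (4,1,2,1) (4,1,3,1) (4,1,3,2) (4,2,2,1) (4,2,3,1) (4,2,3,2) — 8.
Systems=period 4: (3,1,2,1) (3,2,2,1) (4,1,2,1) (4,1,3,1) (4,1,3,2) (4,2,2,1) (4,2,3,1) (4,2,3,2) (4,3,2,1) (4,3,3,1) (4,3,3,2) — 11.
Summing: 3 + 8 + 11 = 22.

22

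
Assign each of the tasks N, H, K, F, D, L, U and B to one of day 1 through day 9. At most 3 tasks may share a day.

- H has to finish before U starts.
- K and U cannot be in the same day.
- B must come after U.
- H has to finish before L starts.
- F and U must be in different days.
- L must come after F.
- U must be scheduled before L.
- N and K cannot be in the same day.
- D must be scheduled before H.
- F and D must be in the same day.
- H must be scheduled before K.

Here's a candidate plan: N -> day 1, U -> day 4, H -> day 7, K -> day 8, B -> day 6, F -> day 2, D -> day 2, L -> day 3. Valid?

No — it violates: H has to finish before L starts

B must come after U — holds.
F and U must be in different days — holds.
K and U cannot be in the same day — holds.
N and K cannot be in the same day — holds.
U must be scheduled before L — violated.
D must be scheduled before H — holds.
F and D must be in the same day — holds.
L must come after F — holds.
H has to finish before L starts — violated.
H must be scheduled before K — holds.
H has to finish before U starts — violated.
At most 3 tasks may share a day — holds.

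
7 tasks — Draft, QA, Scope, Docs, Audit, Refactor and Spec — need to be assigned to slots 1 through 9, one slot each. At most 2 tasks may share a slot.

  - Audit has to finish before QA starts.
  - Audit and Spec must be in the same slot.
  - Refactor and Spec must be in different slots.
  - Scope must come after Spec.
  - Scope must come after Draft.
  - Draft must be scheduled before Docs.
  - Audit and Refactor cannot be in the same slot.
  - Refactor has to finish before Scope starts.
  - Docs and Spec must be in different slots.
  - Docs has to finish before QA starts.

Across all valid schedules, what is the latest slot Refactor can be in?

Downstream work caps Refactor at 8.
Refactor at 8 is achievable: Draft in 1; QA in 4; Audit in 3; Scope in 9; Spec in 3; Docs in 2; Refactor in 8.

8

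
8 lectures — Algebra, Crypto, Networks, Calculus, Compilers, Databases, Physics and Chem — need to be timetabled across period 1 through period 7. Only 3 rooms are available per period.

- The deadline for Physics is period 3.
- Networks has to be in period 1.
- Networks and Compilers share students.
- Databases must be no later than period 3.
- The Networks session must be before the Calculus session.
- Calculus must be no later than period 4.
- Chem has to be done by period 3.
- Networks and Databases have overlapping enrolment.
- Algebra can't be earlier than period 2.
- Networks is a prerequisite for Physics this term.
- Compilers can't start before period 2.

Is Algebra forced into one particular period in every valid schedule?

Algebra can be period 2 (e.g. Algebra in period 2; Chem in period 1; Crypto in period 1; Compilers in period 3; Databases in period 2; Calculus in period 3; Physics in period 2; Networks in period 1) or period 3 (e.g. Compilers -> period 3; Chem -> period 1; Databases -> period 2; Crypto -> period 1; Algebra -> period 3; Networks -> period 1; Calculus -> period 2; Physics -> period 2).

No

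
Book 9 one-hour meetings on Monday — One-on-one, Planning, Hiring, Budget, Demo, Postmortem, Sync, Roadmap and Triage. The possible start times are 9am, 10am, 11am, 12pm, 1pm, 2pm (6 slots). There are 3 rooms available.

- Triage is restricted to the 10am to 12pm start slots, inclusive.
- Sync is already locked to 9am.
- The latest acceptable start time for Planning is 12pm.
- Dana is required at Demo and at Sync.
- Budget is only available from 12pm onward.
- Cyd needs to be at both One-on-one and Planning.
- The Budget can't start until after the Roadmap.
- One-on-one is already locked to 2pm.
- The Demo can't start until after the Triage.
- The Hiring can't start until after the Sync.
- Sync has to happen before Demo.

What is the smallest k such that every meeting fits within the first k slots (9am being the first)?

6 slots

The precedence chain requires at least 2 distinct slots.
With at most 3 per slot and 9 meetings, at least 3 slots are needed.
One-on-one can't be placed before 2pm — that is slot 6 counting from 9am — so the schedule must run through at least 6 slots.
6 works (last occupied slot: 2pm): for example Planning in 9am; Roadmap in 9am; Hiring in 10am; Postmortem in 10am; Demo in 11am; Sync in 9am; Triage in 10am; Budget in 12pm; One-on-one in 2pm.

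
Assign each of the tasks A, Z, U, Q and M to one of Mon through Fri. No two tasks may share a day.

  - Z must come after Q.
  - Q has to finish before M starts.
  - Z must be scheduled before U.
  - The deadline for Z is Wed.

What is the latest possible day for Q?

Tue

Downstream work caps Q at Tue.
Q at Tue is achievable: Q -> Tue; A -> Mon; U -> Thu; Z -> Wed; M -> Fri.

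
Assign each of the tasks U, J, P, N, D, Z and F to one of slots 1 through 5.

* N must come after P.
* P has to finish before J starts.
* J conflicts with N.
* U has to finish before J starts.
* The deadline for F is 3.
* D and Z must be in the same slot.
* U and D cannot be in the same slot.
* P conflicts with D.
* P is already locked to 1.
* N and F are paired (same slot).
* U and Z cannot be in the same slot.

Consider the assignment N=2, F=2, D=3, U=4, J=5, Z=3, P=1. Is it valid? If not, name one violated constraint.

P conflicts with D — holds.
P has to finish before J starts — holds.
N and F are paired (same slot) — holds.
U has to finish before J starts — holds.
The deadline for F is 3 — holds.
U and D cannot be in the same slot — holds.
D and Z must be in the same slot — holds.
P is already locked to 1 — holds.
J conflicts with N — holds.
U and Z cannot be in the same slot — holds.
N must come after P — holds.

Yes, all constraints hold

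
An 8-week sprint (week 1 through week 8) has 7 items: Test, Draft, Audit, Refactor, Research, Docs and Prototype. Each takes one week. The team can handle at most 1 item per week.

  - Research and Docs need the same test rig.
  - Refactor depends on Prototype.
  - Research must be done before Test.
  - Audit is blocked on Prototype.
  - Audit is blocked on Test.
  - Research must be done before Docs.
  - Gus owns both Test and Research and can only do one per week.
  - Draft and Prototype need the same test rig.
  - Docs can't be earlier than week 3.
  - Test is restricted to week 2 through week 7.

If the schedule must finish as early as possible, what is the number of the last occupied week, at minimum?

week 7

The precedence chain requires at least 3 distinct weeks.
With at most 1 per week and 7 work items, at least 7 weeks are needed.
7 works (last occupied week: week 7): for example Research=week 1, Refactor=week 6, Docs=week 3, Test=week 2, Audit=week 5, Prototype=week 4, Draft=week 7.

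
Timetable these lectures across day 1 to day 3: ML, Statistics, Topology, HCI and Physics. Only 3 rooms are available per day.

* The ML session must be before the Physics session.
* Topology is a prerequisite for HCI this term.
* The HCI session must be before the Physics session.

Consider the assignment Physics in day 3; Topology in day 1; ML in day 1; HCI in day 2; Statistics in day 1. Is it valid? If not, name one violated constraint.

Yes

The ML session must be before the Physics session — holds.
Topology is a prerequisite for HCI this term — holds.
The HCI session must be before the Physics session — holds.
Only 3 rooms are available per day — holds.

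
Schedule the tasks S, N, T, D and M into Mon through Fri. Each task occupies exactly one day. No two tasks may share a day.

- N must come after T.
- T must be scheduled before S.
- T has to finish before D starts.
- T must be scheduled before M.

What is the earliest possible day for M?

Tue

Precedence pushes M to at least Tue.
M at Tue is achievable: D in Fri, S in Wed, T in Mon, N in Thu, M in Tue.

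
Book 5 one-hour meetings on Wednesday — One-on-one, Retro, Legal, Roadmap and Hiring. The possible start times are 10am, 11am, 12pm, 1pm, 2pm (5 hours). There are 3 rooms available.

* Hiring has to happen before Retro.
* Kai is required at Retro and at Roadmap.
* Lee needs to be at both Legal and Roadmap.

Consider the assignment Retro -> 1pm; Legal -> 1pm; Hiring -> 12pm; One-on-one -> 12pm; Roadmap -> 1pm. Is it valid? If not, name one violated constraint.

Hiring has to happen before Retro — holds.
Lee needs to be at both Legal and Roadmap — violated.
There are 3 rooms available — holds.
Kai is required at Retro and at Roadmap — violated.

No — it violates: Lee needs to be at both Legal and Roadmap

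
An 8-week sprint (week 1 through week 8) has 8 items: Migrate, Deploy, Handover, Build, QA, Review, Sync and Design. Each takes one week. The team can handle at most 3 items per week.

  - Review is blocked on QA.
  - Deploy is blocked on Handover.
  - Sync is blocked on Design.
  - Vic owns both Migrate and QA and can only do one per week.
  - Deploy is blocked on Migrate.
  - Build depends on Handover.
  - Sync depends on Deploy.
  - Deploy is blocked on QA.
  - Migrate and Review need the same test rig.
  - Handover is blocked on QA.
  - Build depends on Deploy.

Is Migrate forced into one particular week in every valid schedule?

No

Migrate can be week 1 (e.g. Design=week 1, Deploy=week 4, Build=week 5, Handover=week 3, Sync=week 5, Review=week 3, Migrate=week 1, QA=week 2) or week 2 (e.g. Review=week 3, Build=week 4, Migrate=week 2, QA=week 1, Handover=week 2, Design=week 1, Deploy=week 3, Sync=week 4).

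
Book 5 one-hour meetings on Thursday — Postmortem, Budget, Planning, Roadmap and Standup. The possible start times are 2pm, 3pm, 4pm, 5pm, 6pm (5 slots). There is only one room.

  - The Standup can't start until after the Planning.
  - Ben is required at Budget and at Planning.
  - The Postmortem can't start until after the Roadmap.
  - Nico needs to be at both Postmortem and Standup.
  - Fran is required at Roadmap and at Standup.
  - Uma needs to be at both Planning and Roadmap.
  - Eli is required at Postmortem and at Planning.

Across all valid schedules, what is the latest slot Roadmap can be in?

Downstream work caps Roadmap at 5pm.
Roadmap at 5pm is achievable: Standup=3pm, Postmortem=6pm, Budget=4pm, Planning=2pm, Roadmap=5pm.

5pm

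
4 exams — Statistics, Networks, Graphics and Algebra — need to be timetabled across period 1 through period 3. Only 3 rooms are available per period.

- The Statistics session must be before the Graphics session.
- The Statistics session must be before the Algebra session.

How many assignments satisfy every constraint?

15

Splitting on Statistics: it can be period 1 (12), period 2 (3). Listing each branch's schedules as (Networks, Graphics, Algebra) by period number:
Statistics=period 1: (1,2,2) (1,2,3) (1,3,2) (1,3,3) (2,2,2) (2,2,3) (2,3,2) (2,3,3) (3,2,2) (3,2,3) (3,3,2) (3,3,3) — 12.
Statistics=period 2: (1,3,3) (2,3,3) (3,3,3) — 3.
Summing: 12 + 3 = 15.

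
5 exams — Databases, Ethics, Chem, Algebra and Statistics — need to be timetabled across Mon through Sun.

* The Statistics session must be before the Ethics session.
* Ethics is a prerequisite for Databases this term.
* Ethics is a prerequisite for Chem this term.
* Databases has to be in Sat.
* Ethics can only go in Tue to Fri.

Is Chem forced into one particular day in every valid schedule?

No

Chem can be Wed (e.g. Statistics -> Mon, Algebra -> Mon, Databases -> Sat, Ethics -> Tue, Chem -> Wed) or Thu (e.g. Statistics in Mon, Chem in Thu, Algebra in Mon, Ethics in Tue, Databases in Sat).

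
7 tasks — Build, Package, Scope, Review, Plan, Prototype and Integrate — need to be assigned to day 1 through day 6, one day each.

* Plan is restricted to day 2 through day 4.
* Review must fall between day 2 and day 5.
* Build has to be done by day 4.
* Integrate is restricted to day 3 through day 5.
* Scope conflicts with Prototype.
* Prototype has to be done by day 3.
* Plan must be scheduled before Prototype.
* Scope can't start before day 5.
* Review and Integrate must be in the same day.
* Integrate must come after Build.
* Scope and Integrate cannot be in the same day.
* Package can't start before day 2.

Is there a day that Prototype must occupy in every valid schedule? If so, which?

day 3

Precedence pushes Prototype to at least day 3; Prototype's own window allows nothing later than day 3.
So Prototype is pinned to day 3.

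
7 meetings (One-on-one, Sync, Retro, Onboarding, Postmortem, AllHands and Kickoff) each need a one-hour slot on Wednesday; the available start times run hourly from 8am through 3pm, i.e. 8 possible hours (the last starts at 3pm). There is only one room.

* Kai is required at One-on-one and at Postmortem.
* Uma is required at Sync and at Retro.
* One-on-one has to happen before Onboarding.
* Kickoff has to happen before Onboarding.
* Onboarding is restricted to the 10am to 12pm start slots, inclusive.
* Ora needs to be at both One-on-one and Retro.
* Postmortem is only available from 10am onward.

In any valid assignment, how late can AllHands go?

3pm

AllHands at 3pm is achievable: AllHands -> 3pm, Sync -> 12pm, Postmortem -> 11am, One-on-one -> 8am, Kickoff -> 9am, Retro -> 1pm, Onboarding -> 10am.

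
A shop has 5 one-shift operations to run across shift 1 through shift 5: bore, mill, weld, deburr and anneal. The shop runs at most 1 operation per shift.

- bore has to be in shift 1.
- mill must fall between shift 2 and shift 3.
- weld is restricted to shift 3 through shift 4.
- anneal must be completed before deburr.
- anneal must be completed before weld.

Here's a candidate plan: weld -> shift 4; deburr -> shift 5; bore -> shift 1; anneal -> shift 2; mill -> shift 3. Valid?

Yes

mill must fall between shift 2 and shift 3 — holds.
The shop runs at most 1 operation per shift — holds.
anneal must be completed before weld — holds.
anneal must be completed before deburr — holds.
weld is restricted to shift 3 through shift 4 — holds.
bore has to be in shift 1 — holds.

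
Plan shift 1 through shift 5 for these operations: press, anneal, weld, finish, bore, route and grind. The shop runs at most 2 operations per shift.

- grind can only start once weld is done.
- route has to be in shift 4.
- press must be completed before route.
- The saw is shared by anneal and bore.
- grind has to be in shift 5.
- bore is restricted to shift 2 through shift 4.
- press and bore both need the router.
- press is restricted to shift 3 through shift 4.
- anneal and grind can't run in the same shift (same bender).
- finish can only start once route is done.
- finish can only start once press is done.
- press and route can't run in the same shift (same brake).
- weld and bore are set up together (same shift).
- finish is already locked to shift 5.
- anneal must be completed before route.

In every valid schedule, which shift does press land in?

press's window is shift 3–shift 4.
route is fixed at shift 4, and press can't share a shift with route.
So press must be shift 3.

shift 3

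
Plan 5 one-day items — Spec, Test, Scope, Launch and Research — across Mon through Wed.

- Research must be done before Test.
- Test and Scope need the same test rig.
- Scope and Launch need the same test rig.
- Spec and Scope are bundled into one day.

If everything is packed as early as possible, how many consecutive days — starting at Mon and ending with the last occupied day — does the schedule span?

2 days

The precedence chain requires at least 2 distinct days.
2 works (last occupied day: Tue): for example Test=Tue; Spec=Mon; Scope=Mon; Launch=Tue; Research=Mon.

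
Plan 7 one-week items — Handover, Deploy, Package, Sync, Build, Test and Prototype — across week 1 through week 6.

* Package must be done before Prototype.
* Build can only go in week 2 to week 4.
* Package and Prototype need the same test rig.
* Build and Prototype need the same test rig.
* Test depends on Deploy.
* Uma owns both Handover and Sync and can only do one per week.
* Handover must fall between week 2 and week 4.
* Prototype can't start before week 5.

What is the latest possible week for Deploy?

Downstream work caps Deploy at week 5.
Deploy at week 5 is achievable: Prototype -> week 5; Build -> week 2; Deploy -> week 5; Package -> week 1; Test -> week 6; Handover -> week 2; Sync -> week 1.

week 5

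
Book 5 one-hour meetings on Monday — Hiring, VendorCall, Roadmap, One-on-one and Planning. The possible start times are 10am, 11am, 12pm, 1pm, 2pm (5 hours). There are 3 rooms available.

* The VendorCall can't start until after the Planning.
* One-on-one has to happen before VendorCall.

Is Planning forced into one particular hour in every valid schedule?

Planning can be 10am (e.g. One-on-one=10am, Roadmap=11am, VendorCall=11am, Hiring=10am, Planning=10am) or 11am (e.g. Roadmap in 10am, Planning in 11am, Hiring in 10am, VendorCall in 12pm, One-on-one in 10am).

No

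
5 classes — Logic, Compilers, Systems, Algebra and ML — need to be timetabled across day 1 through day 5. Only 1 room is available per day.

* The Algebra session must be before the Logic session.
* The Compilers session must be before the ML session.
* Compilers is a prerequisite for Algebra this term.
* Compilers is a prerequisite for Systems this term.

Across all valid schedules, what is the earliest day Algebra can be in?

day 2

Precedence pushes Algebra to at least day 2; downstream work caps Algebra at day 4.
Algebra at day 2 is achievable: Systems=day 4; ML=day 5; Algebra=day 2; Logic=day 3; Compilers=day 1.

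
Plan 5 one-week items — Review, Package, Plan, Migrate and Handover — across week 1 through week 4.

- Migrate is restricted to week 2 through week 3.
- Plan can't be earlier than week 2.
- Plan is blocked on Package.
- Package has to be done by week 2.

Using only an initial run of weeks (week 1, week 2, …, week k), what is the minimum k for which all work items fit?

2 weeks

The precedence chain requires at least 2 distinct weeks.
2 works (last occupied week: week 2): for example Handover in week 1; Package in week 1; Review in week 1; Plan in week 2; Migrate in week 2.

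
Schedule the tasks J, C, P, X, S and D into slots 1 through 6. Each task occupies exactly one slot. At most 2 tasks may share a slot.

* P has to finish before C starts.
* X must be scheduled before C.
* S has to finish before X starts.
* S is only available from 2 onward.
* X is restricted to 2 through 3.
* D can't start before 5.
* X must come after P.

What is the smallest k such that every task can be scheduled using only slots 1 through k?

The precedence chain requires at least 3 distinct slots.
With at most 2 per slot and 6 tasks, at least 3 slots are needed.
D can't be placed before 5, so the schedule must run through at least slot 5.
5 works (last occupied slot: 5): for example C -> 4, D -> 5, S -> 2, X -> 3, J -> 1, P -> 1.

5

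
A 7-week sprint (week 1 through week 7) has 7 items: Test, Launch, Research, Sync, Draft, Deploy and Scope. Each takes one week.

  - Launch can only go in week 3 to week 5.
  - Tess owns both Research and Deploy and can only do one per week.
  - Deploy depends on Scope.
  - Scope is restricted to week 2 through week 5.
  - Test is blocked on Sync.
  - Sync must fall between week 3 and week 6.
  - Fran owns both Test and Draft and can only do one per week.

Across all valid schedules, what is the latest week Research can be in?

Research at week 7 is achievable: Deploy -> week 3, Launch -> week 3, Sync -> week 3, Test -> week 4, Draft -> week 1, Research -> week 7, Scope -> week 2.

week 7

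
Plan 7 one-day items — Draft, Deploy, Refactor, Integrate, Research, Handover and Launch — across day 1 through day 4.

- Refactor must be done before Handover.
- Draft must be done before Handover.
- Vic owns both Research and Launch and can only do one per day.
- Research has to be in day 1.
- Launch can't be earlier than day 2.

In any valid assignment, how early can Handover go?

Precedence pushes Handover to at least day 2.
Handover at day 2 is achievable: Deploy=day 1; Research=day 1; Draft=day 1; Integrate=day 1; Handover=day 2; Launch=day 2; Refactor=day 1.

day 2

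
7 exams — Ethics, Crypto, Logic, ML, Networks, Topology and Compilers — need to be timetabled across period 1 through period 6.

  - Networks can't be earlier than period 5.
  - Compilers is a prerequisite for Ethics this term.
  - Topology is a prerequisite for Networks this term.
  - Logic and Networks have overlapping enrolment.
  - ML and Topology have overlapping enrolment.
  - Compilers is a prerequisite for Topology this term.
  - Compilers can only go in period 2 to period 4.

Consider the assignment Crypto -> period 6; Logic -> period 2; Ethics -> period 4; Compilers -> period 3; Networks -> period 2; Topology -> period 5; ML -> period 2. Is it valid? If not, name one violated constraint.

No. Logic and Networks have overlapping enrolment is not satisfied.

ML and Topology have overlapping enrolment — holds.
Compilers can only go in period 2 to period 4 — holds.
Compilers is a prerequisite for Ethics this term — holds.
Compilers is a prerequisite for Topology this term — holds.
Networks can't be earlier than period 5 — violated.
Topology is a prerequisite for Networks this term — violated.
Logic and Networks have overlapping enrolment — violated.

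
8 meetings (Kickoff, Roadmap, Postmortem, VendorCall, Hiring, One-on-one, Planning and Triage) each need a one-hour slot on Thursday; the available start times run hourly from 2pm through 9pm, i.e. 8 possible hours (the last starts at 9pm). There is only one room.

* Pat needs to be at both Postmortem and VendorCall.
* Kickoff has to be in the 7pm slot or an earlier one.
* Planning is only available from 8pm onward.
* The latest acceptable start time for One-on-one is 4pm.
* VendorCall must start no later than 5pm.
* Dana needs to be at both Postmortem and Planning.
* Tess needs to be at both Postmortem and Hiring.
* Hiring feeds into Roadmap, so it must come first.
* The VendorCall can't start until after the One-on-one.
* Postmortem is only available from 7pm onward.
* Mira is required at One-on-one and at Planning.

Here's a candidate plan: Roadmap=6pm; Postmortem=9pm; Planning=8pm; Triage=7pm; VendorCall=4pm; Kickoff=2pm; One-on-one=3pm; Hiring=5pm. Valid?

Postmortem is only available from 7pm onward — holds.
Kickoff has to be in the 7pm slot or an earlier one — holds.
Tess needs to be at both Postmortem and Hiring — holds.
The VendorCall can't start until after the One-on-one — holds.
Dana needs to be at both Postmortem and Planning — holds.
Hiring feeds into Roadmap, so it must come first — holds.
The latest acceptable start time for One-on-one is 4pm — holds.
There is only one room — holds.
Planning is only available from 8pm onward — holds.
Mira is required at One-on-one and at Planning — holds.
VendorCall must start no later than 5pm — holds.
Pat needs to be at both Postmortem and VendorCall — holds.

Yes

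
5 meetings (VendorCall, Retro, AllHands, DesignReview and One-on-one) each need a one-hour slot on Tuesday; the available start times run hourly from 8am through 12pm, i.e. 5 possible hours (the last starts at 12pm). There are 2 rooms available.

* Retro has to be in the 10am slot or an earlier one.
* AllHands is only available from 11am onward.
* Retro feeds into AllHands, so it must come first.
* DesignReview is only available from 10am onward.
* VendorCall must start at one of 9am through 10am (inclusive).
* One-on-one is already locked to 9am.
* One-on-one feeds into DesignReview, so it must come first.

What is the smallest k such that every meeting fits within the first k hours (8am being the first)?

The precedence chain requires at least 2 distinct hours.
With at most 2 per hour and 5 meetings, at least 3 hours are needed.
AllHands can't be placed before 11am — that is hour 4 counting from 8am — so the schedule must run through at least 4 hours.
4 works (last occupied hour: 11am): for example VendorCall -> 9am; DesignReview -> 10am; AllHands -> 11am; One-on-one -> 9am; Retro -> 8am.

4 hours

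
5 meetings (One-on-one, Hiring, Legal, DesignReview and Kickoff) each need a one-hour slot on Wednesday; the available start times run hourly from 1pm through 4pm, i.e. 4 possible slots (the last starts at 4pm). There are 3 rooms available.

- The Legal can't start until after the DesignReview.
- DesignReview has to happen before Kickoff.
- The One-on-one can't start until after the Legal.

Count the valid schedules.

Splitting on One-on-one: it can be 3pm (12), 4pm (32). Listing each branch's schedules as (Hiring, Legal, DesignReview, Kickoff):
One-on-one=3pm: (1pm,2pm,1pm,2pm) (1pm,2pm,1pm,3pm) (1pm,2pm,1pm,4pm) (2pm,2pm,1pm,2pm) (2pm,2pm,1pm,3pm) (2pm,2pm,1pm,4pm) (3pm,2pm,1pm,2pm) (3pm,2pm,1pm,3pm) (3pm,2pm,1pm,4pm) (4pm,2pm,1pm,2pm) (4pm,2pm,1pm,3pm) (4pm,2pm,1pm,4pm) — 12.
One-on-one=4pm: (1pm,2pm,1pm,2pm) (1pm,2pm,1pm,3pm) (1pm,2pm,1pm,4pm) (1pm,3pm,1pm,2pm) (1pm,3pm,1pm,3pm) (1pm,3pm,1pm,4pm) (1pm,3pm,2pm,3pm) (1pm,3pm,2pm,4pm) (2pm,2pm,1pm,2pm) (2pm,2pm,1pm,3pm) (2pm,2pm,1pm,4pm) (2pm,3pm,1pm,2pm) (2pm,3pm,1pm,3pm) (2pm,3pm,1pm,4pm) (2pm,3pm,2pm,3pm) (2pm,3pm,2pm,4pm) (3pm,2pm,1pm,2pm) (3pm,2pm,1pm,3pm) (3pm,2pm,1pm,4pm) (3pm,3pm,1pm,2pm) (3pm,3pm,1pm,3pm) (3pm,3pm,1pm,4pm) (3pm,3pm,2pm,3pm) (3pm,3pm,2pm,4pm) (4pm,2pm,1pm,2pm) (4pm,2pm,1pm,3pm) (4pm,2pm,1pm,4pm) (4pm,3pm,1pm,2pm) (4pm,3pm,1pm,3pm) (4pm,3pm,1pm,4pm) (4pm,3pm,2pm,3pm) (4pm,3pm,2pm,4pm) — 32.
Summing: 12 + 32 = 44.

44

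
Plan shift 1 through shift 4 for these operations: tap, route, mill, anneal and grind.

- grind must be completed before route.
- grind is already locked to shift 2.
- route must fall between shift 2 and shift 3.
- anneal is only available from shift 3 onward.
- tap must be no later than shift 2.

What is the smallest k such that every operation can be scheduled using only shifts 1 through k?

The precedence chain requires at least 2 distinct shifts.
anneal can't be placed before shift 3, so the schedule must run through at least shift 3.
3 works (last occupied shift: shift 3): for example grind=shift 2, tap=shift 1, route=shift 3, mill=shift 1, anneal=shift 3.

3 shifts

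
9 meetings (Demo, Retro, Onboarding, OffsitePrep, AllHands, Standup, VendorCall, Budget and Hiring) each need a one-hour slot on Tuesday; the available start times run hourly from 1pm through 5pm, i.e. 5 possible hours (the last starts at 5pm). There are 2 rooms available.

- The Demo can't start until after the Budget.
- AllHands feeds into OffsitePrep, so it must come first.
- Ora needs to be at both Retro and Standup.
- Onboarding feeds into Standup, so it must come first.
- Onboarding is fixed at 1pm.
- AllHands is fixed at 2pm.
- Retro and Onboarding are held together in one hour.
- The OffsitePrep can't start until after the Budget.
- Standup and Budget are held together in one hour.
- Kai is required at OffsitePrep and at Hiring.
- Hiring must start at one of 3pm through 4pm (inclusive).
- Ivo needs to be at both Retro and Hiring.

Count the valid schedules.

6

Splitting on Demo: it can be 4pm (2), 5pm (4). Listing each branch's schedules as (Retro, Onboarding, OffsitePrep, AllHands, Standup, VendorCall, Budget, Hiring):
Demo=4pm: (1pm,1pm,5pm,2pm,3pm,2pm,3pm,4pm) (1pm,1pm,5pm,2pm,3pm,5pm,3pm,4pm) — 2.
Demo=5pm: (1pm,1pm,5pm,2pm,3pm,2pm,3pm,4pm) (1pm,1pm,5pm,2pm,3pm,4pm,3pm,4pm) (1pm,1pm,5pm,2pm,4pm,2pm,4pm,3pm) (1pm,1pm,5pm,2pm,4pm,3pm,4pm,3pm) — 4.
Summing: 2 + 4 = 6.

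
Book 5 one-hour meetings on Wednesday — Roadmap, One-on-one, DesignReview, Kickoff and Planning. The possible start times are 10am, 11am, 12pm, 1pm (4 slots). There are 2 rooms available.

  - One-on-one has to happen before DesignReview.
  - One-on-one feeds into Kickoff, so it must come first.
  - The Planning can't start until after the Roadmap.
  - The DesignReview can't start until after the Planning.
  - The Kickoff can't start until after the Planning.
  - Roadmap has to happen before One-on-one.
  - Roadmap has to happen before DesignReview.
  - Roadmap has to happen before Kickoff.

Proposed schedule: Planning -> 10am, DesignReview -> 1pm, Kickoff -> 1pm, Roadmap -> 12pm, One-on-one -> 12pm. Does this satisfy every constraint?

Roadmap has to happen before DesignReview — holds.
One-on-one feeds into Kickoff, so it must come first — holds.
One-on-one has to happen before DesignReview — holds.
The DesignReview can't start until after the Planning — holds.
The Kickoff can't start until after the Planning — holds.
There are 2 rooms available — holds.
The Planning can't start until after the Roadmap — violated.
Roadmap has to happen before Kickoff — holds.
Roadmap has to happen before One-on-one — violated.

Invalid. The Planning can't start until after the Roadmap.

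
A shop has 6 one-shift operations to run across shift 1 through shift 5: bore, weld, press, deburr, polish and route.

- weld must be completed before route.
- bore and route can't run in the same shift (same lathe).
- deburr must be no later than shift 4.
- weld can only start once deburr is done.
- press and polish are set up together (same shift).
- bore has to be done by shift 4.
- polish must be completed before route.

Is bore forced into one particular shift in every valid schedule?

No

bore can be shift 1 (e.g. polish -> shift 1; route -> shift 3; bore -> shift 1; press -> shift 1; deburr -> shift 1; weld -> shift 2) or shift 2 (e.g. bore -> shift 2, press -> shift 1, polish -> shift 1, deburr -> shift 1, route -> shift 3, weld -> shift 2).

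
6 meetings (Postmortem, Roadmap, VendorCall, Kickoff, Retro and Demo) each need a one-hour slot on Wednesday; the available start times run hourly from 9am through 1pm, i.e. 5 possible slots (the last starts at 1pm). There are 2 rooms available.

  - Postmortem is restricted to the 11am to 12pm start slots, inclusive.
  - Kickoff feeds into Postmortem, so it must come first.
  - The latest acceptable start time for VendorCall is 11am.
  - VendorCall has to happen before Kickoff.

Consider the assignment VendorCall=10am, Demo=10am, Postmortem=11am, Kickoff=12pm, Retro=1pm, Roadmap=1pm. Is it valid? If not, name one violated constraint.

There are 2 rooms available — holds.
Postmortem is restricted to the 11am to 12pm start slots, inclusive — holds.
The latest acceptable start time for VendorCall is 11am — holds.
VendorCall has to happen before Kickoff — holds.
Kickoff feeds into Postmortem, so it must come first — violated.

No. Kickoff feeds into Postmortem, so it must come first is not satisfied.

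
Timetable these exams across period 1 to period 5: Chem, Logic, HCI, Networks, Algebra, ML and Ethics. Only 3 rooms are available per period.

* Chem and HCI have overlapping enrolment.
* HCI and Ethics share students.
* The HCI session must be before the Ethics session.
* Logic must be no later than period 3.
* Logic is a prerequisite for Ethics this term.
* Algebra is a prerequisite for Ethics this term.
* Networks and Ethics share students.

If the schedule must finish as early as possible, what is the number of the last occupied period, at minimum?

The precedence chain requires at least 2 distinct periods.
With at most 3 per period and 7 exams, at least 3 periods are needed.
3 works (last occupied period: period 3): for example Chem -> period 2; Logic -> period 1; ML -> period 2; Networks -> period 3; Ethics -> period 2; HCI -> period 1; Algebra -> period 1.

period 3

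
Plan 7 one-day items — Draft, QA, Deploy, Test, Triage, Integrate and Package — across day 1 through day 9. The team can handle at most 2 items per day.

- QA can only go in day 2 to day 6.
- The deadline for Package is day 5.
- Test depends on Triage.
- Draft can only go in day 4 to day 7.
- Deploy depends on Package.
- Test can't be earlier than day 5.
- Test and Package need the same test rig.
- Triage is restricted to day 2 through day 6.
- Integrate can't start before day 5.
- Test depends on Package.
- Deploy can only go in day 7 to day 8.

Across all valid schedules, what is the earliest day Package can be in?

day 1

Package's own window allows nothing later than day 5.
Package at day 1 is achievable: Draft in day 4; Deploy in day 7; Triage in day 2; Test in day 5; Package in day 1; QA in day 2; Integrate in day 5.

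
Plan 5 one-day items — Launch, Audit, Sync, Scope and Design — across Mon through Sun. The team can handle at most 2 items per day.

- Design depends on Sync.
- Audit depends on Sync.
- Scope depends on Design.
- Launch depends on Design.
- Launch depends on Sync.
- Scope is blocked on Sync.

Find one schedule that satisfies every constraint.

Design=Tue; Sync=Mon; Scope=Wed; Audit=Tue; Launch=Wed

Checking: Sync(Mon) before Design(Tue); Sync(Mon) before Scope(Wed); Design(Tue) before Scope(Wed); Sync(Mon) before Launch(Wed); Sync(Mon) before Audit(Tue); Design(Tue) before Launch(Wed); max 2 per day (cap 2).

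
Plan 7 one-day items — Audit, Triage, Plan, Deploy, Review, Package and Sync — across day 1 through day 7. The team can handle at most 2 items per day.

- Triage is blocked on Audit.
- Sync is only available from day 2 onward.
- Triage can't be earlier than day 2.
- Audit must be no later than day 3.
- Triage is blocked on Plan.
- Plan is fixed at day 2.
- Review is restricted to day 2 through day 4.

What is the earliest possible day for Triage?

day 3

Triage is available from day 2; precedence pushes Triage to at least day 3.
Triage at day 3 is achievable: Triage in day 3; Review in day 2; Sync in day 3; Package in day 4; Audit in day 1; Plan in day 2; Deploy in day 1.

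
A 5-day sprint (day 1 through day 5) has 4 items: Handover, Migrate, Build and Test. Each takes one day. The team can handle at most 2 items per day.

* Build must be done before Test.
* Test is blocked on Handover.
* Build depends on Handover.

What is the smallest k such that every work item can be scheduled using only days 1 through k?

3

The precedence chain requires at least 3 distinct days.
With at most 2 per day and 4 work items, at least 2 days are needed.
3 works (last occupied day: day 3): for example Build in day 2, Migrate in day 1, Handover in day 1, Test in day 3.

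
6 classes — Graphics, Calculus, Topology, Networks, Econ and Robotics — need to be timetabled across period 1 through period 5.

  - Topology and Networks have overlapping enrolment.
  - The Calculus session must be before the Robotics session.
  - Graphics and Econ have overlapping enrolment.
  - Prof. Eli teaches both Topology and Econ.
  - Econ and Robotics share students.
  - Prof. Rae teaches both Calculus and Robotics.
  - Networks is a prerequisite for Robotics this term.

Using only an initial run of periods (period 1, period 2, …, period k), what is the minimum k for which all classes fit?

2

The precedence chain requires at least 2 distinct periods.
2 works (last occupied period: period 2): for example Graphics -> period 2; Topology -> period 2; Econ -> period 1; Calculus -> period 1; Networks -> period 1; Robotics -> period 2.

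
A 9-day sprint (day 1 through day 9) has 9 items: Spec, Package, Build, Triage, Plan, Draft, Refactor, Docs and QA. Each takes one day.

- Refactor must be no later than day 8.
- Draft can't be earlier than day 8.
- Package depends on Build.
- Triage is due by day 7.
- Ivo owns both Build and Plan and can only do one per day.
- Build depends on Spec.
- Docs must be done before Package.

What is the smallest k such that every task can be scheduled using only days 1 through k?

The precedence chain requires at least 3 distinct days.
Draft can't be placed before day 8, so the schedule must run through at least day 8.
8 works (last occupied day: day 8): for example Triage in day 1; Refactor in day 1; Package in day 3; Build in day 2; Docs in day 1; QA in day 1; Draft in day 8; Plan in day 1; Spec in day 1.

8 days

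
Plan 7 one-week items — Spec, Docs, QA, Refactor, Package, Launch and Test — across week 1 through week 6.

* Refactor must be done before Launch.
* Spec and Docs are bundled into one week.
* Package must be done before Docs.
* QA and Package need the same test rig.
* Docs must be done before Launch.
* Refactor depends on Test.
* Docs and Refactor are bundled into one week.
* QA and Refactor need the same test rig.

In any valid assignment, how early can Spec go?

Spec must be in the same week as Docs, which can't be before week 2, so Spec is at least week 2; Spec must be in the same week as Docs, which can't be after week 5, so Spec is at most week 5.
Spec at week 2 is achievable: Spec=week 2; Refactor=week 2; Launch=week 3; Docs=week 2; QA=week 3; Test=week 1; Package=week 1.

week 2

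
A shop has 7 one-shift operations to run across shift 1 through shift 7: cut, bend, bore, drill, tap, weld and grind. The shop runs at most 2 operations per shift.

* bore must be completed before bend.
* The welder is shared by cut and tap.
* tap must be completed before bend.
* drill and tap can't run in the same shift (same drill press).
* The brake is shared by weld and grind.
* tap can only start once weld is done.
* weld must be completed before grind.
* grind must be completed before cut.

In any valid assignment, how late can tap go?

shift 6

Precedence pushes tap to at least shift 2; downstream work caps tap at shift 6.
tap at shift 6 is achievable: bend -> shift 7; drill -> shift 2; bore -> shift 1; weld -> shift 1; cut -> shift 3; grind -> shift 2; tap -> shift 6.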